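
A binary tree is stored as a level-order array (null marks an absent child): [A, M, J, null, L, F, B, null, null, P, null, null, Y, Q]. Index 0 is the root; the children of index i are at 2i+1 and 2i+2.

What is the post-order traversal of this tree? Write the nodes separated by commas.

Post-order visits the left subtree, then the right subtree, then the node.
At A: go left to M.
  At M: no left child.
  At M: go right to L.
    At L: go left to P.
      P is a leaf — visit P.
    At L: no right child.
    Visit L.
  Visit M.
At A: go right to J.
  At J: go left to F.
    At F: no left child.
    At F: go right to Y.
      Y is a leaf — visit Y.
    Visit F.
  At J: go right to B.
    At B: go left to Q.
      Q is a leaf — visit Q.
    At B: no right child.
    Visit B.
  Visit J.
Visit A.

P, L, M, Y, F, Q, B, J, A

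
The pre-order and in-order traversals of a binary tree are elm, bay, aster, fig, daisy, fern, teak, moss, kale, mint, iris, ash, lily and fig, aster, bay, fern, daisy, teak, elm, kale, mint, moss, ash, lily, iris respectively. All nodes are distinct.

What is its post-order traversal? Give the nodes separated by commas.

fig, aster, fern, teak, daisy, bay, mint, kale, lily, ash, iris, moss, elm

The first element of pre-order is the root; it splits in-order into left and right subtrees.
Root elm: left subtree has 6 nodes {fig, aster, bay, fern, daisy, teak}, right has 6 {kale, mint, moss, ash, lily, iris}.
  Root bay: left subtree has 2 nodes {fig, aster}, right has 3 {fern, daisy, teak}.
    Root aster: left subtree has 1 node {fig}, right has 0 { }.
    Root daisy: left subtree has 1 node {fern}, right has 1 {teak}.
  Root moss: left subtree has 2 nodes {kale, mint}, right has 3 {ash, lily, iris}.
    Root kale: left subtree has 0 nodes { }, right has 1 {mint}.
    Root iris: left subtree has 2 nodes {ash, lily}, right has 0 { }.
      Root ash: left subtree has 0 nodes { }, right has 1 {lily}.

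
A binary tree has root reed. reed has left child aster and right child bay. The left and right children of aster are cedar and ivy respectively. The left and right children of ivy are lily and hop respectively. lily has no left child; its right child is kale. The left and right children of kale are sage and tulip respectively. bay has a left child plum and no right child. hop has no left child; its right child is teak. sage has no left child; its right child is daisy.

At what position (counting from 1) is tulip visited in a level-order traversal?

12

Level-order visits nodes level by level from the root, left to right within each level.
Level 0: reed
Level 1: aster, bay
Level 2: cedar, ivy, plum
Level 3: lily, hop
Level 4: kale, teak
Level 5: sage, tulip
Level 6: daisy
Full level-order sequence: reed, aster, bay, cedar, ivy, plum, lily, hop, kale, teak, sage, tulip, daisy.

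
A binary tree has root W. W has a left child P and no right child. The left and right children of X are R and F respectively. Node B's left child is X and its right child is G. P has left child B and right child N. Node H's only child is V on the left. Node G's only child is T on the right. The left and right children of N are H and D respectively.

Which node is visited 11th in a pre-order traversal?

V

Pre-order visits the node, then its left subtree, then its right subtree.
Visit W.
At W: go left to P.
  Visit P.
  At P: go left to B.
    Visit B.
    At B: go left to X.
      Visit X.
      At X: go left to R.
        R is a leaf — visit R.
      At X: go right to F.
        F is a leaf — visit F.
    At B: go right to G.
      Visit G.
      At G: no left child.
      At G: go right to T.
        T is a leaf — visit T.
  At P: go right to N.
    Visit N.
    At N: go left to H.
      Visit H.
      At H: go left to V.
        V is a leaf — visit V.
      At H: no right child.
    At N: go right to D.
      D is a leaf — visit D.
At W: no right child.
Full pre-order sequence: W, P, B, X, R, F, G, T, N, H, V, D.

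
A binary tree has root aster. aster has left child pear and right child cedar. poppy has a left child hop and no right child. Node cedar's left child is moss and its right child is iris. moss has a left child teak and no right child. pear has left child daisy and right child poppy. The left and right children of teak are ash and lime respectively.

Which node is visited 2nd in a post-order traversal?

hop

Post-order visits the left subtree, then the right subtree, then the node.
At aster: go left to pear.
  At pear: go left to daisy.
    daisy is a leaf — visit daisy.
  At pear: go right to poppy.
    At poppy: go left to hop.
      hop is a leaf — visit hop.
    At poppy: no right child.
    Visit poppy.
  Visit pear.
At aster: go right to cedar.
  At cedar: go left to moss.
    At moss: go left to teak.
      At teak: go left to ash.
        ash is a leaf — visit ash.
      At teak: go right to lime.
        lime is a leaf — visit lime.
      Visit teak.
    At moss: no right child.
    Visit moss.
  At cedar: go right to iris.
    iris is a leaf — visit iris.
  Visit cedar.
Visit aster.
Full post-order sequence: daisy, hop, poppy, pear, ash, lime, teak, moss, iris, cedar, aster.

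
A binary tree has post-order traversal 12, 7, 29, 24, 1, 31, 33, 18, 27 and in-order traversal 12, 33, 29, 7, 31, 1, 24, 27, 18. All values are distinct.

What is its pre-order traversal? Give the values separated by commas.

27, 33, 12, 31, 29, 7, 1, 24, 18

The last element of post-order is the root; it splits in-order into left and right subtrees.
Root 27: left subtree has 7 nodes {12, 33, 29, 7, 31, 1, 24}, right has 1 {18}.
  Root 33: left subtree has 1 node {12}, right has 5 {29, 7, 31, 1, 24}.
    Root 31: left subtree has 2 nodes {29, 7}, right has 2 {1, 24}.
      Root 29: left subtree has 0 nodes { }, right has 1 {7}.
      Root 1: left subtree has 0 nodes { }, right has 1 {24}.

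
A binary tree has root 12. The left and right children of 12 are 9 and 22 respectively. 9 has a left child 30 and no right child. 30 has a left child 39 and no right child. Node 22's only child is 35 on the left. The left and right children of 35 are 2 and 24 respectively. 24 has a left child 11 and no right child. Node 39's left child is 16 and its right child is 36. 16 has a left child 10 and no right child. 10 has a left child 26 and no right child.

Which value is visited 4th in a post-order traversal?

36

Post-order visits the left subtree, then the right subtree, then the node.
At 12: go left to 9.
  At 9: go left to 30.
    At 30: go left to 39.
      At 39: go left to 16.
        At 16: go left to 10.
          At 10: go left to 26.
            26 is a leaf — visit 26.
          At 10: no right child.
          Visit 10.
        At 16: no right child.
        Visit 16.
      At 39: go right to 36.
        36 is a leaf — visit 36.
      Visit 39.
    At 30: no right child.
    Visit 30.
  At 9: no right child.
  Visit 9.
At 12: go right to 22.
  At 22: go left to 35.
    At 35: go left to 2.
      2 is a leaf — visit 2.
    At 35: go right to 24.
      At 24: go left to 11.
        11 is a leaf — visit 11.
      At 24: no right child.
      Visit 24.
    Visit 35.
  At 22: no right child.
  Visit 22.
Visit 12.
Full post-order sequence: 26, 10, 16, 36, 39, 30, 9, 2, 11, 24, 35, 22, 12.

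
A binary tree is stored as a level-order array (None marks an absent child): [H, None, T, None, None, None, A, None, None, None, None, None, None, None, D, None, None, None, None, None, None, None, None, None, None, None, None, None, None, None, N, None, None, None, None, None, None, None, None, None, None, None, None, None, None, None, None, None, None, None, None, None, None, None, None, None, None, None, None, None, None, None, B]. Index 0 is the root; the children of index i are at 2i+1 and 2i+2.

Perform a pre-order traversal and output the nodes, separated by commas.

Pre-order visits the node, then its left subtree, then its right subtree.
Visit H.
At H: no left child.
At H: go right to T.
  Visit T.
  At T: no left child.
  At T: go right to A.
    Visit A.
    At A: no left child.
    At A: go right to D.
      Visit D.
      At D: no left child.
      At D: go right to N.
        Visit N.
        At N: no left child.
        At N: go right to B.
          B is a leaf — visit B.

H, T, A, D, N, B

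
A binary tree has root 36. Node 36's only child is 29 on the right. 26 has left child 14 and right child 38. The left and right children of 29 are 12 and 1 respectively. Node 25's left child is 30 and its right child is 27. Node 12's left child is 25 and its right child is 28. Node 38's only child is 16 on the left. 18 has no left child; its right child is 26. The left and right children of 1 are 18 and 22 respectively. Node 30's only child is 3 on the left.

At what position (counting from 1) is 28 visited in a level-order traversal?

Level-order visits nodes level by level from the root, left to right within each level.
Level 0: 36
Level 1: 29
Level 2: 12, 1
Level 3: 25, 28, 18, 22
Level 4: 30, 27, 26
Level 5: 3, 14, 38
Level 6: 16
Full level-order sequence: 36, 29, 12, 1, 25, 28, 18, 22, 30, 27, 26, 3, 14, 38, 16.

6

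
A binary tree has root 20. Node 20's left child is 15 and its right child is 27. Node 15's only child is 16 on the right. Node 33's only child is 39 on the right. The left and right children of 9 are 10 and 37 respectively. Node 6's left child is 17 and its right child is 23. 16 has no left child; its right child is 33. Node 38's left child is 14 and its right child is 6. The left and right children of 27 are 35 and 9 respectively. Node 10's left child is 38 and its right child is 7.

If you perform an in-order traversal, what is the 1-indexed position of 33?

In-order visits the left subtree, then the node, then the right subtree.
At 20: go left to 15.
  At 15: no left child.
  Visit 15.
  At 15: go right to 16.
    At 16: no left child.
    Visit 16.
    At 16: go right to 33.
      At 33: no left child.
      Visit 33.
      At 33: go right to 39.
        39 is a leaf — visit 39.
Visit 20.
At 20: go right to 27.
  At 27: go left to 35.
    35 is a leaf — visit 35.
  Visit 27.
  At 27: go right to 9.
    At 9: go left to 10.
      At 10: go left to 38.
        At 38: go left to 14.
          14 is a leaf — visit 14.
        Visit 38.
        At 38: go right to 6.
          At 6: go left to 17.
            17 is a leaf — visit 17.
          Visit 6.
          At 6: go right to 23.
            23 is a leaf — visit 23.
      Visit 10.
      At 10: go right to 7.
        7 is a leaf — visit 7.
    Visit 9.
    At 9: go right to 37.
      37 is a leaf — visit 37.
Full in-order sequence: 15, 16, 33, 39, 20, 35, 27, 14, 38, 17, 6, 23, 10, 7, 9, 37.

3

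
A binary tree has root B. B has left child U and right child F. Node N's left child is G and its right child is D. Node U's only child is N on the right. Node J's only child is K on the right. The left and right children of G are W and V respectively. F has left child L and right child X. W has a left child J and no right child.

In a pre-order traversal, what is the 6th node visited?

Pre-order visits the node, then its left subtree, then its right subtree.
Visit B.
At B: go left to U.
  Visit U.
  At U: no left child.
  At U: go right to N.
    Visit N.
    At N: go left to G.
      Visit G.
      At G: go left to W.
        Visit W.
        At W: go left to J.
          Visit J.
          At J: no left child.
          At J: go right to K.
            K is a leaf — visit K.
        At W: no right child.
      At G: go right to V.
        V is a leaf — visit V.
    At N: go right to D.
      D is a leaf — visit D.
At B: go right to F.
  Visit F.
  At F: go left to L.
    L is a leaf — visit L.
  At F: go right to X.
    X is a leaf — visit X.
Full pre-order sequence: B, U, N, G, W, J, K, V, D, F, L, X.

J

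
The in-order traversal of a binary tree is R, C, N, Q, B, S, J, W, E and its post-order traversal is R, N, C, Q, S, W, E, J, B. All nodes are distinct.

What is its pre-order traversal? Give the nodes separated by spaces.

The last element of post-order is the root; it splits in-order into left and right subtrees.
Root B: left subtree has 4 nodes {R, C, N, Q}, right has 4 {S, J, W, E}.
  Root Q: left subtree has 3 nodes {R, C, N}, right has 0 { }.
    Root C: left subtree has 1 node {R}, right has 1 {N}.
  Root J: left subtree has 1 node {S}, right has 2 {W, E}.
    Root E: left subtree has 1 node {W}, right has 0 { }.

B Q C R N J S E W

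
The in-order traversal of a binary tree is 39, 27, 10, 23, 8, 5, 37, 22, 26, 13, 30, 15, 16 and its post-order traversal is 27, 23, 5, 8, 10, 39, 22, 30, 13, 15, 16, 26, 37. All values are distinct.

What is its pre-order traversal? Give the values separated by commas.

The last element of post-order is the root; it splits in-order into left and right subtrees.
Root 37: left subtree has 6 nodes {39, 27, 10, 23, 8, 5}, right has 6 {22, 26, 13, 30, 15, 16}.
  Root 39: left subtree has 0 nodes { }, right has 5 {27, 10, 23, 8, 5}.
    Root 10: left subtree has 1 node {27}, right has 3 {23, 8, 5}.
      Root 8: left subtree has 1 node {23}, right has 1 {5}.
  Root 26: left subtree has 1 node {22}, right has 4 {13, 30, 15, 16}.
    Root 16: left subtree has 3 nodes {13, 30, 15}, right has 0 { }.
      Root 15: left subtree has 2 nodes {13, 30}, right has 0 { }.
        Root 13: left subtree has 0 nodes { }, right has 1 {30}.

37, 39, 10, 27, 8, 23, 5, 26, 22, 16, 15, 13, 30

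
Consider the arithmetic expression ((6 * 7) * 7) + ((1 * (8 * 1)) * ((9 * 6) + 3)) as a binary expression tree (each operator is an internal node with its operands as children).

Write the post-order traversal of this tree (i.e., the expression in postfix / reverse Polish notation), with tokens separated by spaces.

Post-order on an expression tree gives postfix notation: for each operator, emit left operand, right operand, then the operator.

6 7 * 7 * 1 8 1 * * 9 6 * 3 + * +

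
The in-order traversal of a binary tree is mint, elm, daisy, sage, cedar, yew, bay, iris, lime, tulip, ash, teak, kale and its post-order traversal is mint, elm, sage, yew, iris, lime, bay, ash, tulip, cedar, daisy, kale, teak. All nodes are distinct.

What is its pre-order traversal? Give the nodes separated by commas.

The last element of post-order is the root; it splits in-order into left and right subtrees.
Root teak: left subtree has 11 nodes {mint, elm, daisy, sage, cedar, yew, bay, iris, lime, tulip, ash}, right has 1 {kale}.
  Root daisy: left subtree has 2 nodes {mint, elm}, right has 8 {sage, cedar, yew, bay, iris, lime, tulip, ash}.
    Root elm: left subtree has 1 node {mint}, right has 0 { }.
    Root cedar: left subtree has 1 node {sage}, right has 6 {yew, bay, iris, lime, tulip, ash}.
      Root tulip: left subtree has 4 nodes {yew, bay, iris, lime}, right has 1 {ash}.
        Root bay: left subtree has 1 node {yew}, right has 2 {iris, lime}.
          Root lime: left subtree has 1 node {iris}, right has 0 { }.

teak, daisy, elm, mint, cedar, sage, tulip, bay, yew, lime, iris, ash, kale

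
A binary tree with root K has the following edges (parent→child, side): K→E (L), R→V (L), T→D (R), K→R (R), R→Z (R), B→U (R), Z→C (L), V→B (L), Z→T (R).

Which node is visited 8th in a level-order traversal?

Level-order visits nodes level by level from the root, left to right within each level.
Level 0: K
Level 1: E, R
Level 2: V, Z
Level 3: B, C, T
Level 4: U, D
Full level-order sequence: K, E, R, V, Z, B, C, T, U, D.

T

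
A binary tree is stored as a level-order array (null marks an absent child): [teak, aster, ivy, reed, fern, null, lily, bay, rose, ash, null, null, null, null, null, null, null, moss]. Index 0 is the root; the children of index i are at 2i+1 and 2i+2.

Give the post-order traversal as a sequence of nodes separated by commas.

bay, moss, rose, reed, ash, fern, aster, lily, ivy, teak

Post-order visits the left subtree, then the right subtree, then the node.
At teak: go left to aster.
  At aster: go left to reed.
    At reed: go left to bay.
      bay is a leaf — visit bay.
    At reed: go right to rose.
      At rose: go left to moss.
        moss is a leaf — visit moss.
      At rose: no right child.
      Visit rose.
    Visit reed.
  At aster: go right to fern.
    At fern: go left to ash.
      ash is a leaf — visit ash.
    At fern: no right child.
    Visit fern.
  Visit aster.
At teak: go right to ivy.
  At ivy: no left child.
  At ivy: go right to lily.
    lily is a leaf — visit lily.
  Visit ivy.
Visit teak.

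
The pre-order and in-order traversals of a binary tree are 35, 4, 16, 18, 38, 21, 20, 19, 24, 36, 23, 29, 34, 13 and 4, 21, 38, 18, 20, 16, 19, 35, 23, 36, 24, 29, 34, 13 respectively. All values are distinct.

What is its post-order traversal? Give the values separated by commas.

21, 38, 20, 18, 19, 16, 4, 23, 36, 13, 34, 29, 24, 35

The first element of pre-order is the root; it splits in-order into left and right subtrees.
Root 35: left subtree has 7 nodes {4, 21, 38, 18, 20, 16, 19}, right has 6 {23, 36, 24, 29, 34, 13}.
  Root 4: left subtree has 0 nodes { }, right has 6 {21, 38, 18, 20, 16, 19}.
    Root 16: left subtree has 4 nodes {21, 38, 18, 20}, right has 1 {19}.
      Root 18: left subtree has 2 nodes {21, 38}, right has 1 {20}.
        Root 38: left subtree has 1 node {21}, right has 0 { }.
  Root 24: left subtree has 2 nodes {23, 36}, right has 3 {29, 34, 13}.
    Root 36: left subtree has 1 node {23}, right has 0 { }.
    Root 29: left subtree has 0 nodes { }, right has 2 {34, 13}.
      Root 34: left subtree has 0 nodes { }, right has 1 {13}.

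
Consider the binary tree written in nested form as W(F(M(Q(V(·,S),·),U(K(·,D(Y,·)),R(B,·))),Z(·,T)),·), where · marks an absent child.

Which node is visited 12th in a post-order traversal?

Z

Post-order visits the left subtree, then the right subtree, then the node.
At W: go left to F.
  At F: go left to M.
    At M: go left to Q.
      At Q: go left to V.
        At V: no left child.
        At V: go right to S.
          S is a leaf — visit S.
        Visit V.
      At Q: no right child.
      Visit Q.
    At M: go right to U.
      At U: go left to K.
        At K: no left child.
        At K: go right to D.
          At D: go left to Y.
            Y is a leaf — visit Y.
          At D: no right child.
          Visit D.
        Visit K.
      At U: go right to R.
        At R: go left to B.
          B is a leaf — visit B.
        At R: no right child.
        Visit R.
      Visit U.
    Visit M.
  At F: go right to Z.
    At Z: no left child.
    At Z: go right to T.
      T is a leaf — visit T.
    Visit Z.
  Visit F.
At W: no right child.
Visit W.
Full post-order sequence: S, V, Q, Y, D, K, B, R, U, M, T, Z, F, W.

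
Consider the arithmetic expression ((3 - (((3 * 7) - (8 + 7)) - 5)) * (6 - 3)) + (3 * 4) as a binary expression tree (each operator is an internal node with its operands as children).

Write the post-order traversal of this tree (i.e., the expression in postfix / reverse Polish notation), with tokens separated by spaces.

Post-order on an expression tree gives postfix notation: for each operator, emit left operand, right operand, then the operator.

3 3 7 * 8 7 + - 5 - - 6 3 - * 3 4 * +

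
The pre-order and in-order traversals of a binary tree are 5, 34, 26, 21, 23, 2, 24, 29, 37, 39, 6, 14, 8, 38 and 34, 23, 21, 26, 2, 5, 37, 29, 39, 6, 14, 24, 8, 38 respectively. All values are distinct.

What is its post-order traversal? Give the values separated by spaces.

The first element of pre-order is the root; it splits in-order into left and right subtrees.
Root 5: left subtree has 5 nodes {34, 23, 21, 26, 2}, right has 8 {37, 29, 39, 6, 14, 24, 8, 38}.
  Root 34: left subtree has 0 nodes { }, right has 4 {23, 21, 26, 2}.
    Root 26: left subtree has 2 nodes {23, 21}, right has 1 {2}.
      Root 21: left subtree has 1 node {23}, right has 0 { }.
  Root 24: left subtree has 5 nodes {37, 29, 39, 6, 14}, right has 2 {8, 38}.
    Root 29: left subtree has 1 node {37}, right has 3 {39, 6, 14}.
      Root 39: left subtree has 0 nodes { }, right has 2 {6, 14}.
        Root 6: left subtree has 0 nodes { }, right has 1 {14}.
    Root 8: left subtree has 0 nodes { }, right has 1 {38}.

23 21 2 26 34 37 14 6 39 29 38 8 24 5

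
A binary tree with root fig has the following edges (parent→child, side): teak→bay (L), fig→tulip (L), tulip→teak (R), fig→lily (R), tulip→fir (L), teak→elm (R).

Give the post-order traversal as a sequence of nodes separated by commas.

fir, bay, elm, teak, tulip, lily, fig

Post-order visits the left subtree, then the right subtree, then the node.
At fig: go left to tulip.
  At tulip: go left to fir.
    fir is a leaf — visit fir.
  At tulip: go right to teak.
    At teak: go left to bay.
      bay is a leaf — visit bay.
    At teak: go right to elm.
      elm is a leaf — visit elm.
    Visit teak.
  Visit tulip.
At fig: go right to lily.
  lily is a leaf — visit lily.
Visit fig.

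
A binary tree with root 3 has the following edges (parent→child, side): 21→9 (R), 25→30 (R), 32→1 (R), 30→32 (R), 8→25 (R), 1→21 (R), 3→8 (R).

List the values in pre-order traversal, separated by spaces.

Pre-order visits the node, then its left subtree, then its right subtree.
Visit 3.
At 3: no left child.
At 3: go right to 8.
  Visit 8.
  At 8: no left child.
  At 8: go right to 25.
    Visit 25.
    At 25: no left child.
    At 25: go right to 30.
      Visit 30.
      At 30: no left child.
      At 30: go right to 32.
        Visit 32.
        At 32: no left child.
        At 32: go right to 1.
          Visit 1.
          At 1: no left child.
          At 1: go right to 21.
            Visit 21.
            At 21: no left child.
            At 21: go right to 9.
              9 is a leaf — visit 9.

3 8 25 30 32 1 21 9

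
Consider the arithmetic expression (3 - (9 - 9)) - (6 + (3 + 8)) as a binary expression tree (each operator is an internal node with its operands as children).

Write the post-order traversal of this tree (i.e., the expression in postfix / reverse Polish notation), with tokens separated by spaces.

3 9 9 - - 6 3 8 + + -

Post-order on an expression tree gives postfix notation: for each operator, emit left operand, right operand, then the operator.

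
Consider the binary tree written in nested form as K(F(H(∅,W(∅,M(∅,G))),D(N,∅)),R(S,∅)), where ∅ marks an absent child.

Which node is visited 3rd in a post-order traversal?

W

Post-order visits the left subtree, then the right subtree, then the node.
At K: go left to F.
  At F: go left to H.
    At H: no left child.
    At H: go right to W.
      At W: no left child.
      At W: go right to M.
        At M: no left child.
        At M: go right to G.
          G is a leaf — visit G.
        Visit M.
      Visit W.
    Visit H.
  At F: go right to D.
    At D: go left to N.
      N is a leaf — visit N.
    At D: no right child.
    Visit D.
  Visit F.
At K: go right to R.
  At R: go left to S.
    S is a leaf — visit S.
  At R: no right child.
  Visit R.
Visit K.
Full post-order sequence: G, M, W, H, N, D, F, S, R, K.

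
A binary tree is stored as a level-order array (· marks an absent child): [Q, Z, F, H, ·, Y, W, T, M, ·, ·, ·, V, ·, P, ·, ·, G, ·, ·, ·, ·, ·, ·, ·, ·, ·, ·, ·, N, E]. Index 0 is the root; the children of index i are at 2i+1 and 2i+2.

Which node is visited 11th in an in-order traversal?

N

In-order visits the left subtree, then the node, then the right subtree.
At Q: go left to Z.
  At Z: go left to H.
    At H: go left to T.
      T is a leaf — visit T.
    Visit H.
    At H: go right to M.
      At M: go left to G.
        G is a leaf — visit G.
      Visit M.
      At M: no right child.
  Visit Z.
  At Z: no right child.
Visit Q.
At Q: go right to F.
  At F: go left to Y.
    At Y: no left child.
    Visit Y.
    At Y: go right to V.
      V is a leaf — visit V.
  Visit F.
  At F: go right to W.
    At W: no left child.
    Visit W.
    At W: go right to P.
      At P: go left to N.
        N is a leaf — visit N.
      Visit P.
      At P: go right to E.
        E is a leaf — visit E.
Full in-order sequence: T, H, G, M, Z, Q, Y, V, F, W, N, P, E.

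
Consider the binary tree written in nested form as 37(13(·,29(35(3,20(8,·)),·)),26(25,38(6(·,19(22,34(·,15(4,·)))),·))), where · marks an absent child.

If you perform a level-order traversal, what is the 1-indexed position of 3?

Level-order visits nodes level by level from the root, left to right within each level.
Level 0: 37
Level 1: 13, 26
Level 2: 29, 25, 38
Level 3: 35, 6
Level 4: 3, 20, 19
Level 5: 8, 22, 34
Level 6: 15
Level 7: 4
Full level-order sequence: 37, 13, 26, 29, 25, 38, 35, 6, 3, 20, 19, 8, 22, 34, 15, 4.

9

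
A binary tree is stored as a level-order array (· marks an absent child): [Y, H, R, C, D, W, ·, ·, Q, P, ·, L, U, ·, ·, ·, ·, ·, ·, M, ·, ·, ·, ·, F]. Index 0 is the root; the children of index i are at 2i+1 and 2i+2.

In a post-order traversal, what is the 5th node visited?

Post-order visits the left subtree, then the right subtree, then the node.
At Y: go left to H.
  At H: go left to C.
    At C: no left child.
    At C: go right to Q.
      Q is a leaf — visit Q.
    Visit C.
  At H: go right to D.
    At D: go left to P.
      At P: go left to M.
        M is a leaf — visit M.
      At P: no right child.
      Visit P.
    At D: no right child.
    Visit D.
  Visit H.
At Y: go right to R.
  At R: go left to W.
    At W: go left to L.
      At L: no left child.
      At L: go right to F.
        F is a leaf — visit F.
      Visit L.
    At W: go right to U.
      U is a leaf — visit U.
    Visit W.
  At R: no right child.
  Visit R.
Visit Y.
Full post-order sequence: Q, C, M, P, D, H, F, L, U, W, R, Y.

D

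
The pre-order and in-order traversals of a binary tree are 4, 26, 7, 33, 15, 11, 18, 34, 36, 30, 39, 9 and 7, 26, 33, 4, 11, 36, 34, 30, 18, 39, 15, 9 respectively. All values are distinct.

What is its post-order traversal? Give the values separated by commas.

7, 33, 26, 36, 30, 34, 39, 18, 11, 9, 15, 4

The first element of pre-order is the root; it splits in-order into left and right subtrees.
Root 4: left subtree has 3 nodes {7, 26, 33}, right has 8 {11, 36, 34, 30, 18, 39, 15, 9}.
  Root 26: left subtree has 1 node {7}, right has 1 {33}.
  Root 15: left subtree has 6 nodes {11, 36, 34, 30, 18, 39}, right has 1 {9}.
    Root 11: left subtree has 0 nodes { }, right has 5 {36, 34, 30, 18, 39}.
      Root 18: left subtree has 3 nodes {36, 34, 30}, right has 1 {39}.
        Root 34: left subtree has 1 node {36}, right has 1 {30}.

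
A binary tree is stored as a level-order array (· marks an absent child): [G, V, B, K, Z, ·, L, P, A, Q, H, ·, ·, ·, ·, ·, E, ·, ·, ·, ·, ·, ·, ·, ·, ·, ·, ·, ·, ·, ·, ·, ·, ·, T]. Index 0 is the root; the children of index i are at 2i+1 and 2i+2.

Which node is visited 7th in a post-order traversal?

Post-order visits the left subtree, then the right subtree, then the node.
At G: go left to V.
  At V: go left to K.
    At K: go left to P.
      At P: no left child.
      At P: go right to E.
        At E: no left child.
        At E: go right to T.
          T is a leaf — visit T.
        Visit E.
      Visit P.
    At K: go right to A.
      A is a leaf — visit A.
    Visit K.
  At V: go right to Z.
    At Z: go left to Q.
      Q is a leaf — visit Q.
    At Z: go right to H.
      H is a leaf — visit H.
    Visit Z.
  Visit V.
At G: go right to B.
  At B: no left child.
  At B: go right to L.
    L is a leaf — visit L.
  Visit B.
Visit G.
Full post-order sequence: T, E, P, A, K, Q, H, Z, V, L, B, G.

H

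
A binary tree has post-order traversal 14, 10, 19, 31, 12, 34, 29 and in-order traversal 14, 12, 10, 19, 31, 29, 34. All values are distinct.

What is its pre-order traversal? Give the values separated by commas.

The last element of post-order is the root; it splits in-order into left and right subtrees.
Root 29: left subtree has 5 nodes {14, 12, 10, 19, 31}, right has 1 {34}.
  Root 12: left subtree has 1 node {14}, right has 3 {10, 19, 31}.
    Root 31: left subtree has 2 nodes {10, 19}, right has 0 { }.
      Root 19: left subtree has 1 node {10}, right has 0 { }.

29, 12, 14, 31, 19, 10, 34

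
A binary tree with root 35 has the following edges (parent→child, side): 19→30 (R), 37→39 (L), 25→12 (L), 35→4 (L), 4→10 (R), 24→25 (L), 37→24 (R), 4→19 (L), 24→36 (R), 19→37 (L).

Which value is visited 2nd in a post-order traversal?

Post-order visits the left subtree, then the right subtree, then the node.
At 35: go left to 4.
  At 4: go left to 19.
    At 19: go left to 37.
      At 37: go left to 39.
        39 is a leaf — visit 39.
      At 37: go right to 24.
        At 24: go left to 25.
          At 25: go left to 12.
            12 is a leaf — visit 12.
          At 25: no right child.
          Visit 25.
        At 24: go right to 36.
          36 is a leaf — visit 36.
        Visit 24.
      Visit 37.
    At 19: go right to 30.
      30 is a leaf — visit 30.
    Visit 19.
  At 4: go right to 10.
    10 is a leaf — visit 10.
  Visit 4.
At 35: no right child.
Visit 35.
Full post-order sequence: 39, 12, 25, 36, 24, 37, 30, 19, 10, 4, 35.

12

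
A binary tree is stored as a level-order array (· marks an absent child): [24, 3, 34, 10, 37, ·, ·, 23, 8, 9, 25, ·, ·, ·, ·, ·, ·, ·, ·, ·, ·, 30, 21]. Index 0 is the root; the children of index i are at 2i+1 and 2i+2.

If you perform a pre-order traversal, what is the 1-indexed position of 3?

Pre-order visits the node, then its left subtree, then its right subtree.
Visit 24.
At 24: go left to 3.
  Visit 3.
  At 3: go left to 10.
    Visit 10.
    At 10: go left to 23.
      23 is a leaf — visit 23.
    At 10: go right to 8.
      8 is a leaf — visit 8.
  At 3: go right to 37.
    Visit 37.
    At 37: go left to 9.
      9 is a leaf — visit 9.
    At 37: go right to 25.
      Visit 25.
      At 25: go left to 30.
        30 is a leaf — visit 30.
      At 25: go right to 21.
        21 is a leaf — visit 21.
At 24: go right to 34.
  34 is a leaf — visit 34.
Full pre-order sequence: 24, 3, 10, 23, 8, 37, 9, 25, 30, 21, 34.

2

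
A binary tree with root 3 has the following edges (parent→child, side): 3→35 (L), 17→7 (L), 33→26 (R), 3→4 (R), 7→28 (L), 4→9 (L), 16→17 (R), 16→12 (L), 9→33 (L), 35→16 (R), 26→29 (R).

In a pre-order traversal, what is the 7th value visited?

Pre-order visits the node, then its left subtree, then its right subtree.
Visit 3.
At 3: go left to 35.
  Visit 35.
  At 35: no left child.
  At 35: go right to 16.
    Visit 16.
    At 16: go left to 12.
      12 is a leaf — visit 12.
    At 16: go right to 17.
      Visit 17.
      At 17: go left to 7.
        Visit 7.
        At 7: go left to 28.
          28 is a leaf — visit 28.
        At 7: no right child.
      At 17: no right child.
At 3: go right to 4.
  Visit 4.
  At 4: go left to 9.
    Visit 9.
    At 9: go left to 33.
      Visit 33.
      At 33: no left child.
      At 33: go right to 26.
        Visit 26.
        At 26: no left child.
        At 26: go right to 29.
          29 is a leaf — visit 29.
    At 9: no right child.
  At 4: no right child.
Full pre-order sequence: 3, 35, 16, 12, 17, 7, 28, 4, 9, 33, 26, 29.

28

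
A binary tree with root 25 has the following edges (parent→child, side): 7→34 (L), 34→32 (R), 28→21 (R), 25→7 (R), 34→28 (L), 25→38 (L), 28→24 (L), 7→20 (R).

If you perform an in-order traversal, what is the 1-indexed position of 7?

8

In-order visits the left subtree, then the node, then the right subtree.
At 25: go left to 38.
  38 is a leaf — visit 38.
Visit 25.
At 25: go right to 7.
  At 7: go left to 34.
    At 34: go left to 28.
      At 28: go left to 24.
        24 is a leaf — visit 24.
      Visit 28.
      At 28: go right to 21.
        21 is a leaf — visit 21.
    Visit 34.
    At 34: go right to 32.
      32 is a leaf — visit 32.
  Visit 7.
  At 7: go right to 20.
    20 is a leaf — visit 20.
Full in-order sequence: 38, 25, 24, 28, 21, 34, 32, 7, 20.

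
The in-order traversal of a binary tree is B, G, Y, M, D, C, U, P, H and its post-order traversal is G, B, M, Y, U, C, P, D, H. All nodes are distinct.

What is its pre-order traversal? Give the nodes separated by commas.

The last element of post-order is the root; it splits in-order into left and right subtrees.
Root H: left subtree has 8 nodes {B, G, Y, M, D, C, U, P}, right has 0 { }.
  Root D: left subtree has 4 nodes {B, G, Y, M}, right has 3 {C, U, P}.
    Root Y: left subtree has 2 nodes {B, G}, right has 1 {M}.
      Root B: left subtree has 0 nodes { }, right has 1 {G}.
    Root P: left subtree has 2 nodes {C, U}, right has 0 { }.
      Root C: left subtree has 0 nodes { }, right has 1 {U}.

H, D, Y, B, G, M, P, C, U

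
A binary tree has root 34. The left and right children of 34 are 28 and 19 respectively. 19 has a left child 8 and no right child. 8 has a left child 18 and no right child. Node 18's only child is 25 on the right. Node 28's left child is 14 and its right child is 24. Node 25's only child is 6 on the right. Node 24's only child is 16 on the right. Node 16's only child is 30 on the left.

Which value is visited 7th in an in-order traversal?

In-order visits the left subtree, then the node, then the right subtree.
At 34: go left to 28.
  At 28: go left to 14.
    14 is a leaf — visit 14.
  Visit 28.
  At 28: go right to 24.
    At 24: no left child.
    Visit 24.
    At 24: go right to 16.
      At 16: go left to 30.
        30 is a leaf — visit 30.
      Visit 16.
      At 16: no right child.
Visit 34.
At 34: go right to 19.
  At 19: go left to 8.
    At 8: go left to 18.
      At 18: no left child.
      Visit 18.
      At 18: go right to 25.
        At 25: no left child.
        Visit 25.
        At 25: go right to 6.
          6 is a leaf — visit 6.
    Visit 8.
    At 8: no right child.
  Visit 19.
  At 19: no right child.
Full in-order sequence: 14, 28, 24, 30, 16, 34, 18, 25, 6, 8, 19.

18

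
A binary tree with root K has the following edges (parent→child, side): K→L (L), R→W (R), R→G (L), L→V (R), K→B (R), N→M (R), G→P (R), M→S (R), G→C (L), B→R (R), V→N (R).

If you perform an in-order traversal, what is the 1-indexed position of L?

In-order visits the left subtree, then the node, then the right subtree.
At K: go left to L.
  At L: no left child.
  Visit L.
  At L: go right to V.
    At V: no left child.
    Visit V.
    At V: go right to N.
      At N: no left child.
      Visit N.
      At N: go right to M.
        At M: no left child.
        Visit M.
        At M: go right to S.
          S is a leaf — visit S.
Visit K.
At K: go right to B.
  At B: no left child.
  Visit B.
  At B: go right to R.
    At R: go left to G.
      At G: go left to C.
        C is a leaf — visit C.
      Visit G.
      At G: go right to P.
        P is a leaf — visit P.
    Visit R.
    At R: go right to W.
      W is a leaf — visit W.
Full in-order sequence: L, V, N, M, S, K, B, C, G, P, R, W.

1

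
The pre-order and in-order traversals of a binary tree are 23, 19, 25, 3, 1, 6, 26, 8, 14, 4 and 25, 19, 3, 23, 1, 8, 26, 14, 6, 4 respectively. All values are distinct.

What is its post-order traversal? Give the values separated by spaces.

25 3 19 8 14 26 4 6 1 23

The first element of pre-order is the root; it splits in-order into left and right subtrees.
Root 23: left subtree has 3 nodes {25, 19, 3}, right has 6 {1, 8, 26, 14, 6, 4}.
  Root 19: left subtree has 1 node {25}, right has 1 {3}.
  Root 1: left subtree has 0 nodes { }, right has 5 {8, 26, 14, 6, 4}.
    Root 6: left subtree has 3 nodes {8, 26, 14}, right has 1 {4}.
      Root 26: left subtree has 1 node {8}, right has 1 {14}.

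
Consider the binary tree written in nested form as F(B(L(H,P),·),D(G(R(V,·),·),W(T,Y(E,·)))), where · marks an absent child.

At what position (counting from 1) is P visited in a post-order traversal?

2

Post-order visits the left subtree, then the right subtree, then the node.
At F: go left to B.
  At B: go left to L.
    At L: go left to H.
      H is a leaf — visit H.
    At L: go right to P.
      P is a leaf — visit P.
    Visit L.
  At B: no right child.
  Visit B.
At F: go right to D.
  At D: go left to G.
    At G: go left to R.
      At R: go left to V.
        V is a leaf — visit V.
      At R: no right child.
      Visit R.
    At G: no right child.
    Visit G.
  At D: go right to W.
    At W: go left to T.
      T is a leaf — visit T.
    At W: go right to Y.
      At Y: go left to E.
        E is a leaf — visit E.
      At Y: no right child.
      Visit Y.
    Visit W.
  Visit D.
Visit F.
Full post-order sequence: H, P, L, B, V, R, G, T, E, Y, W, D, F.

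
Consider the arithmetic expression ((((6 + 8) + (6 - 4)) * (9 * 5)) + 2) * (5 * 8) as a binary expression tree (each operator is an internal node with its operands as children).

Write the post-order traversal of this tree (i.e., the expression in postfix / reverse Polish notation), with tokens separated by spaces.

6 8 + 6 4 - + 9 5 * * 2 + 5 8 * *

Post-order on an expression tree gives postfix notation: for each operator, emit left operand, right operand, then the operator.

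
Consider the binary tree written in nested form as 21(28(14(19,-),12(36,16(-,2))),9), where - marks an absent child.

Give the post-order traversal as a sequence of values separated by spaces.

19 14 36 2 16 12 28 9 21

Post-order visits the left subtree, then the right subtree, then the node.
At 21: go left to 28.
  At 28: go left to 14.
    At 14: go left to 19.
      19 is a leaf — visit 19.
    At 14: no right child.
    Visit 14.
  At 28: go right to 12.
    At 12: go left to 36.
      36 is a leaf — visit 36.
    At 12: go right to 16.
      At 16: no left child.
      At 16: go right to 2.
        2 is a leaf — visit 2.
      Visit 16.
    Visit 12.
  Visit 28.
At 21: go right to 9.
  9 is a leaf — visit 9.
Visit 21.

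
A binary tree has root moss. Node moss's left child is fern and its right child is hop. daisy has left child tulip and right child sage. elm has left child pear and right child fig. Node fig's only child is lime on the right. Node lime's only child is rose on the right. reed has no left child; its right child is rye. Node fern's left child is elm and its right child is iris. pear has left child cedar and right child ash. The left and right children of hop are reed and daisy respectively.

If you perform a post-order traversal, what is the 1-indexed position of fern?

Post-order visits the left subtree, then the right subtree, then the node.
At moss: go left to fern.
  At fern: go left to elm.
    At elm: go left to pear.
      At pear: go left to cedar.
        cedar is a leaf — visit cedar.
      At pear: go right to ash.
        ash is a leaf — visit ash.
      Visit pear.
    At elm: go right to fig.
      At fig: no left child.
      At fig: go right to lime.
        At lime: no left child.
        At lime: go right to rose.
          rose is a leaf — visit rose.
        Visit lime.
      Visit fig.
    Visit elm.
  At fern: go right to iris.
    iris is a leaf — visit iris.
  Visit fern.
At moss: go right to hop.
  At hop: go left to reed.
    At reed: no left child.
    At reed: go right to rye.
      rye is a leaf — visit rye.
    Visit reed.
  At hop: go right to daisy.
    At daisy: go left to tulip.
      tulip is a leaf — visit tulip.
    At daisy: go right to sage.
      sage is a leaf — visit sage.
    Visit daisy.
  Visit hop.
Visit moss.
Full post-order sequence: cedar, ash, pear, rose, lime, fig, elm, iris, fern, rye, reed, tulip, sage, daisy, hop, moss.

9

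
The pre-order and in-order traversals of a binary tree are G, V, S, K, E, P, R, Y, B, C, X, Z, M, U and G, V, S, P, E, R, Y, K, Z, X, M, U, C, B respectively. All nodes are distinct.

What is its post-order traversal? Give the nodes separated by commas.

The first element of pre-order is the root; it splits in-order into left and right subtrees.
Root G: left subtree has 0 nodes { }, right has 13 {V, S, P, E, R, Y, K, Z, X, M, U, C, B}.
  Root V: left subtree has 0 nodes { }, right has 12 {S, P, E, R, Y, K, Z, X, M, U, C, B}.
    Root S: left subtree has 0 nodes { }, right has 11 {P, E, R, Y, K, Z, X, M, U, C, B}.
      Root K: left subtree has 4 nodes {P, E, R, Y}, right has 6 {Z, X, M, U, C, B}.
        Root E: left subtree has 1 node {P}, right has 2 {R, Y}.
          Root R: left subtree has 0 nodes { }, right has 1 {Y}.
        Root B: left subtree has 5 nodes {Z, X, M, U, C}, right has 0 { }.
          Root C: left subtree has 4 nodes {Z, X, M, U}, right has 0 { }.
            Root X: left subtree has 1 node {Z}, right has 2 {M, U}.
              Root M: left subtree has 0 nodes { }, right has 1 {U}.

P, Y, R, E, Z, U, M, X, C, B, K, S, V, G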